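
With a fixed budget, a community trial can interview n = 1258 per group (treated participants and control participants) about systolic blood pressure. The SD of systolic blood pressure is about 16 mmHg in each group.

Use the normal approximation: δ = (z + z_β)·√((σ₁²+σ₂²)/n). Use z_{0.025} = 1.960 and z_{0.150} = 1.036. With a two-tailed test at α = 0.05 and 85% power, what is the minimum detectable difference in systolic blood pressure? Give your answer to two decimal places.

Minimum detectable difference ≈ 1.91 mmHg

δ = (z_{α/2} + z_β) · √((σ₁²+σ₂²)/n)
  = (1.960 + 1.036) · √(512/1258)
  = 2.996 · √0.407
  = 2.996 · 0.6380
  = 1.9113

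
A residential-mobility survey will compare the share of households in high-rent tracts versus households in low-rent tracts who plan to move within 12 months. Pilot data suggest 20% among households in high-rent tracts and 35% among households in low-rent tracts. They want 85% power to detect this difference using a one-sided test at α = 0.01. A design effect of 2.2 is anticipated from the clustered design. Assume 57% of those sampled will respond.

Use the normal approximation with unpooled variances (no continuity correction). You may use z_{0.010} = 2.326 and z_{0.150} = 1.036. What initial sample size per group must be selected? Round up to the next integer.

n = (z_α + z_β)² · [p₁(1−p₁) + p₂(1−p₂)] / (p₁ − p₂)²
  = (2.326 + 1.036)² · (0.20·0.80 + 0.35·0.65) / (-0.15)²
  = (3.362)² · (0.1600 + 0.2275) / 0.0225
  = 11.3030 · 0.3875 / 0.0225
  = 194.66
Design effect: 2.2 × 194.66 = 428.26.
Adjust for 57% response: 428.26 / 0.57 = 751.33.
Round up → n = 752 per group.

n = 752 per group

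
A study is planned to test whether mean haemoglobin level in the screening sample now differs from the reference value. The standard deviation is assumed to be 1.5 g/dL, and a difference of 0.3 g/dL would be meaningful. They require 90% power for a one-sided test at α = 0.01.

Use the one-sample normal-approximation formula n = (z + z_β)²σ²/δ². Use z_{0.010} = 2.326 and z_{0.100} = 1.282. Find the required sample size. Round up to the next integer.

n = (z_α + z_β)² · σ² / δ²
  = (2.326 + 1.282)² · 1.5² / 0.3²
  = 13.0177 · 2.25 / 0.09
  = 325.44
Round up → n = 326.

n = 326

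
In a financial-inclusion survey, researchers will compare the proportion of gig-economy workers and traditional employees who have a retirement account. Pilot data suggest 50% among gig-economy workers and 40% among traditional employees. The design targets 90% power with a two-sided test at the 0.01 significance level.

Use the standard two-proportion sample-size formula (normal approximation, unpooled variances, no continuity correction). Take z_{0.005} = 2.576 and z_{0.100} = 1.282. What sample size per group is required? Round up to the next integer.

n = 730 per group

n = (z_{α/2} + z_β)² · [p₁(1−p₁) + p₂(1−p₂)] / (p₁ − p₂)²
  = (2.576 + 1.282)² · (0.50·0.50 + 0.40·0.60) / (0.10)²
  = (3.858)² · (0.2500 + 0.2400) / 0.0100
  = 14.8842 · 0.4900 / 0.0100
  = 729.32
Round up → n = 730 per group.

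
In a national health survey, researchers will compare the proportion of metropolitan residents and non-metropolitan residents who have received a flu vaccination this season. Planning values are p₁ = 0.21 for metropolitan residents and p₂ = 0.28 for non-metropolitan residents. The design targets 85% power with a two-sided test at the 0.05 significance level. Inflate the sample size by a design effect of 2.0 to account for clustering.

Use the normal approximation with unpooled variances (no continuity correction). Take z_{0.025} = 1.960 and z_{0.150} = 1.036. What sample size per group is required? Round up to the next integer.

n = 1347 per group

n = (z_{α/2} + z_β)² · [p₁(1−p₁) + p₂(1−p₂)] / (p₁ − p₂)²
  = (1.960 + 1.036)² · (0.21·0.79 + 0.28·0.72) / (-0.07)²
  = (2.996)² · (0.1659 + 0.2016) / 0.0049
  = 8.9760 · 0.3675 / 0.0049
  = 673.20
Design effect: 2.0 × 673.20 = 1346.40.
Round up → n = 1347 per group.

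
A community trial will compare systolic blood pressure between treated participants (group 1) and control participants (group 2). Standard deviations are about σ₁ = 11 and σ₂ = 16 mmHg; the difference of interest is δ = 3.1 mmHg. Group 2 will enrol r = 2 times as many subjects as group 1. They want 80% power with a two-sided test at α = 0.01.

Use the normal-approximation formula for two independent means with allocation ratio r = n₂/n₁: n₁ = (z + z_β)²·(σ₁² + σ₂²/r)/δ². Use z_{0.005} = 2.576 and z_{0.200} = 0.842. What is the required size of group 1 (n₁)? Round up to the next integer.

n₁ = 303

n₁ = (z_{α/2} + z_β)² · (σ₁² + σ₂²/r) / δ²
   = (2.576 + 0.842)² · (11² + 16²/2) / 3.1²
   = 11.6827 · (121 + 128) / 9.61
   = 11.6827 · 249 / 9.61
   = 302.71
Round up → n₁ = 303; n₂ = r·n₁ = 2 × 303 = 606.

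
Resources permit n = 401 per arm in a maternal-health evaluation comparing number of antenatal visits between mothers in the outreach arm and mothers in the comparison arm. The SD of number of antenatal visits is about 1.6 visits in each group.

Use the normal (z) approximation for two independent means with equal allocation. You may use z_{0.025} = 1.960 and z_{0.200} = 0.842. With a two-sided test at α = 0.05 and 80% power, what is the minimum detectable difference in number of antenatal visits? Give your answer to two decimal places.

Minimum detectable difference ≈ 0.32 visits

δ = (z_{α/2} + z_β) · √((σ₁²+σ₂²)/n)
  = (1.960 + 0.842) · √(5.12/401)
  = 2.802 · √0.01277
  = 2.802 · 0.1130
  = 0.3166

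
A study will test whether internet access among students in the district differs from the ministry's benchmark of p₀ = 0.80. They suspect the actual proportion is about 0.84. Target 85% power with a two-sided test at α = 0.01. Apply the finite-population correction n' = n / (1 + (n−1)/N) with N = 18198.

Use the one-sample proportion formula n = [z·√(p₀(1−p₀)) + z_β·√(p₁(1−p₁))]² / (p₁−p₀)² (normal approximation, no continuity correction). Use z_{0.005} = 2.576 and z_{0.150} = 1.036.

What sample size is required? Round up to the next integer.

n = [z_{α/2}·√(p₀q₀) + z_β·√(p₁q₁)]² / (p₁ − p₀)²
  = [2.576·√(0.80·0.20) + 1.036·√(0.84·0.16)]² / (0.04)²
  = [2.576·0.4000 + 1.036·0.3666]² / 0.0016
  = [1.4102]² / 0.0016
  = 1242.92
Finite-population correction (N = 18198): 1242.92 / (1 + (1242.92 − 1)/18198) = 1163.52.
Round up → n = 1164.

n = 1164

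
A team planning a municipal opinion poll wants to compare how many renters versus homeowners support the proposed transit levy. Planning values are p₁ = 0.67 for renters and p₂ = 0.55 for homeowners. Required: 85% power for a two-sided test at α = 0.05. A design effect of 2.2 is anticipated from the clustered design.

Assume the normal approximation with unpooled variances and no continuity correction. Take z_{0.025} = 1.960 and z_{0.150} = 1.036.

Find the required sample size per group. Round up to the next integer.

n = 643 per group

n = (z_{α/2} + z_β)² · [p₁(1−p₁) + p₂(1−p₂)] / (p₁ − p₂)²
  = (1.960 + 1.036)² · (0.67·0.33 + 0.55·0.45) / (0.12)²
  = (2.996)² · (0.2211 + 0.2475) / 0.0144
  = 8.9760 · 0.4686 / 0.0144
  = 292.09
Design effect: 2.2 × 292.09 = 642.61.
Round up → n = 643 per group.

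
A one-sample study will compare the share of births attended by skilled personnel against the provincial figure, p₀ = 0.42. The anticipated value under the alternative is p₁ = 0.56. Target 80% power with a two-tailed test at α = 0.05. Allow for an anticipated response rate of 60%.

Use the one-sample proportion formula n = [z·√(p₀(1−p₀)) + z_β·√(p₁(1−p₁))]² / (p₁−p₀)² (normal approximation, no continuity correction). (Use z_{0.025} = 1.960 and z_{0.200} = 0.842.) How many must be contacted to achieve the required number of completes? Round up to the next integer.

n = 164

n = [z_{α/2}·√(p₀q₀) + z_β·√(p₁q₁)]² / (p₁ − p₀)²
  = [1.960·√(0.42·0.58) + 0.842·√(0.56·0.44)]² / (0.14)²
  = [1.960·0.4936 + 0.842·0.4964]² / 0.0196
  = [1.3853]² / 0.0196
  = 97.92
Adjust for 60% response: 97.92 / 0.60 = 163.19.
Round up → n = 164.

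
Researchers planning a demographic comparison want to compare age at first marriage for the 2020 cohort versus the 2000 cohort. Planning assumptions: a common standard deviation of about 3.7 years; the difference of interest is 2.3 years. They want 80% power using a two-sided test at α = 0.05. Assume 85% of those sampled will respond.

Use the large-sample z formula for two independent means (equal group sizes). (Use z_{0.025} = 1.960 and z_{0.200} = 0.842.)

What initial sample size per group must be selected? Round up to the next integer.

n = (z_{α/2} + z_β)² · (σ₁² + σ₂²) / δ²
  = (1.960 + 0.842)² · (2·3.7² = 27.38) / 2.3²
  = 7.8512 · 27.38 / 5.29
  = 40.64
Adjust for 85% response: 40.64 / 0.85 = 47.81.
Round up → n = 48 per group.

n = 48 per group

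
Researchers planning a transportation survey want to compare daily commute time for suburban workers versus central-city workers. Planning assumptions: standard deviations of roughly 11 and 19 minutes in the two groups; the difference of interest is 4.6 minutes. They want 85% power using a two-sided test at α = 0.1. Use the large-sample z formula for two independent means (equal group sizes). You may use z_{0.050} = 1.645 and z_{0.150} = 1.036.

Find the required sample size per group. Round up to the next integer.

n = (z_{α/2} + z_β)² · (σ₁² + σ₂²) / δ²
  = (1.645 + 1.036)² · (11² + 19² = 482) / 4.6²
  = 7.1878 · 482 / 21.16
  = 163.73
Round up → n = 164 per group.

n = 164 per group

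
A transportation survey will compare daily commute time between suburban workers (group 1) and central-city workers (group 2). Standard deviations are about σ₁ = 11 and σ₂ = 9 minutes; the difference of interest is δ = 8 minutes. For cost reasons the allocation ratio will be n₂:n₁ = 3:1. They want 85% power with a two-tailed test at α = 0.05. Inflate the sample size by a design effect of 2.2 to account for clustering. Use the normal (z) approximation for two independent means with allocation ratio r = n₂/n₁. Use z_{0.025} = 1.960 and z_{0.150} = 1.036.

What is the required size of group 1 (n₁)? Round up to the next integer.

n₁ = (z_{α/2} + z_β)² · (σ₁² + σ₂²/r) / δ²
   = (1.960 + 1.036)² · (11² + 9²/3) / 8²
   = 8.9760 · (121 + 27) / 64
   = 8.9760 · 148 / 64
   = 20.76
Design effect: 2.2 × 20.76 = 45.67.
Round up → n₁ = 46; n₂ = r·n₁ = 3 × 46 = 138.

n₁ = 46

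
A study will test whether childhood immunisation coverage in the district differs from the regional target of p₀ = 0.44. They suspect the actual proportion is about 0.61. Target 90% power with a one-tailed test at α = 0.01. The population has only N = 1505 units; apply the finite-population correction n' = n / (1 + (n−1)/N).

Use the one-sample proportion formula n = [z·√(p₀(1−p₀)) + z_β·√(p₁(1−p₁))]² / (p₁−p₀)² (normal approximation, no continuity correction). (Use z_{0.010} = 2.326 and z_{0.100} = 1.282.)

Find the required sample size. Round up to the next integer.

n = 103

n = [z_α·√(p₀q₀) + z_β·√(p₁q₁)]² / (p₁ − p₀)²
  = [2.326·√(0.44·0.56) + 1.282·√(0.61·0.39)]² / (0.17)²
  = [2.326·0.4964 + 1.282·0.4877]² / 0.0289
  = [1.7799]² / 0.0289
  = 109.62
Finite-population correction (N = 1505): 109.62 / (1 + (109.62 − 1)/1505) = 102.24.
Round up → n = 103.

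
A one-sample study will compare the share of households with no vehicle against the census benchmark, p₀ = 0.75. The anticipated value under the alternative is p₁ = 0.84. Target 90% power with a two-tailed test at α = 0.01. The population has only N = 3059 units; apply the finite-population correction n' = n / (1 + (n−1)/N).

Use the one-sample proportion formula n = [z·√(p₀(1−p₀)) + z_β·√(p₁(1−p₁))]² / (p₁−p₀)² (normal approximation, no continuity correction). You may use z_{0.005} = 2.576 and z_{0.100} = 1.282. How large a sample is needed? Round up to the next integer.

n = 282

n = [z_{α/2}·√(p₀q₀) + z_β·√(p₁q₁)]² / (p₁ − p₀)²
  = [2.576·√(0.75·0.25) + 1.282·√(0.84·0.16)]² / (0.09)²
  = [2.576·0.4330 + 1.282·0.3666]² / 0.0081
  = [1.5854]² / 0.0081
  = 310.32
Finite-population correction (N = 3059): 310.32 / (1 + (310.32 − 1)/3059) = 281.82.
Round up → n = 282.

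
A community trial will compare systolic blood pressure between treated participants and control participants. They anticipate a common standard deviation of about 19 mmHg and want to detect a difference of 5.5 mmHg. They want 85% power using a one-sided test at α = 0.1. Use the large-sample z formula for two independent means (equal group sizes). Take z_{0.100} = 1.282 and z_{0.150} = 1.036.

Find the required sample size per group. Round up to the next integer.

n = 129 per group

n = (z_α + z_β)² · (σ₁² + σ₂²) / δ²
  = (1.282 + 1.036)² · (2·19² = 722) / 5.5²
  = 5.3731 · 722 / 30.25
  = 128.24
Round up → n = 129 per group.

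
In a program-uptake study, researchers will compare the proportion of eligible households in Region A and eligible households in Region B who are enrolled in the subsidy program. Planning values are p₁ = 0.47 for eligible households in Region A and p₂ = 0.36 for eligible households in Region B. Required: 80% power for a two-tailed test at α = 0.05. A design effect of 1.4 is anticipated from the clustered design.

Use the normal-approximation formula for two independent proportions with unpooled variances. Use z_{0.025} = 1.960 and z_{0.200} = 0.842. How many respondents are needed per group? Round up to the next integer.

n = (z_{α/2} + z_β)² · [p₁(1−p₁) + p₂(1−p₂)] / (p₁ − p₂)²
  = (1.960 + 0.842)² · (0.47·0.53 + 0.36·0.64) / (0.11)²
  = (2.802)² · (0.2491 + 0.2304) / 0.0121
  = 7.8512 · 0.4795 / 0.0121
  = 311.13
Design effect: 1.4 × 311.13 = 435.58.
Round up → n = 436 per group.

n = 436 per group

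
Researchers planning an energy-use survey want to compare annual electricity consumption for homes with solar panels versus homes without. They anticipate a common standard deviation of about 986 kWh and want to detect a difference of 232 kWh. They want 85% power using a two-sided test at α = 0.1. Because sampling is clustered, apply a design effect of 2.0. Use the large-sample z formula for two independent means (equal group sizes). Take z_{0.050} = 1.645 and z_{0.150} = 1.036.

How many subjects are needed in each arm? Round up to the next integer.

n = (z_{α/2} + z_β)² · (σ₁² + σ₂²) / δ²
  = (1.645 + 1.036)² · (2·986² = 1944392) / 232²
  = 7.1878 · 1944392 / 53824
  = 259.66
Design effect: 2.0 × 259.66 = 519.32.
Round up → n = 520 per group.

n = 520 per group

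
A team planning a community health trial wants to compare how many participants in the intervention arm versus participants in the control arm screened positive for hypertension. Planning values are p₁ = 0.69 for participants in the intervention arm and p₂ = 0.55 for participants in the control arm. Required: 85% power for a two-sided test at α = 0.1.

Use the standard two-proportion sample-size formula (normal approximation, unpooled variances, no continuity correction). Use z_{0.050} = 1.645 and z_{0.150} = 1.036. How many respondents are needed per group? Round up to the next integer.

n = 170 per group

n = (z_{α/2} + z_β)² · [p₁(1−p₁) + p₂(1−p₂)] / (p₁ − p₂)²
  = (1.645 + 1.036)² · (0.69·0.31 + 0.55·0.45) / (0.14)²
  = (2.681)² · (0.2139 + 0.2475) / 0.0196
  = 7.1878 · 0.4614 / 0.0196
  = 169.21
Round up → n = 170 per group.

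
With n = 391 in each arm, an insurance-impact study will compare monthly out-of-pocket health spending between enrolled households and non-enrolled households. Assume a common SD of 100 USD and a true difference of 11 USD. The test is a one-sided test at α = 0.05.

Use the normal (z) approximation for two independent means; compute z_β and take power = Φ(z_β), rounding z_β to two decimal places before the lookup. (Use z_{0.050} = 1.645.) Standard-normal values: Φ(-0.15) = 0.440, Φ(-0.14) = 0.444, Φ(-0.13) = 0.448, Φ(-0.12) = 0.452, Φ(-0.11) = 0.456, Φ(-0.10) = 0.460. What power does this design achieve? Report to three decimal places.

z_β = δ·√(n/(σ₁²+σ₂²)) − z_α
    = 11 · √(391/20000) − 1.645
    = 11 · 0.13982 − 1.645
    = 1.5380 − 1.645 = -0.1070 → -0.11
Power = Φ(-0.11) = 0.456.

Power ≈ 0.456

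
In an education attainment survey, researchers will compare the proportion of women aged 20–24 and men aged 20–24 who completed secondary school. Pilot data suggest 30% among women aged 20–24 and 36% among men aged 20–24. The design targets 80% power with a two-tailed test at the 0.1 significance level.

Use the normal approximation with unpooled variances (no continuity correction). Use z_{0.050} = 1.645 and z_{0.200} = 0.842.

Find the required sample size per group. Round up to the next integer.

n = 757 per group

n = (z_{α/2} + z_β)² · [p₁(1−p₁) + p₂(1−p₂)] / (p₁ − p₂)²
  = (1.645 + 0.842)² · (0.30·0.70 + 0.36·0.64) / (-0.06)²
  = (2.487)² · (0.2100 + 0.2304) / 0.0036
  = 6.1852 · 0.4404 / 0.0036
  = 756.65
Round up → n = 757 per group.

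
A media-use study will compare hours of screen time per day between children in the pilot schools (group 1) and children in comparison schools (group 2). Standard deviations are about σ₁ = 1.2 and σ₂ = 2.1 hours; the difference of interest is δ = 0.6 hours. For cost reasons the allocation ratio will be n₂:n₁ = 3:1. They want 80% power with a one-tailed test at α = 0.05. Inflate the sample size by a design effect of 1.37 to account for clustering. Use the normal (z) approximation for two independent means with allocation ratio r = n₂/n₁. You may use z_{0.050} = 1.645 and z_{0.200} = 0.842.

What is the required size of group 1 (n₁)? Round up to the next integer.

n₁ = 69

n₁ = (z_α + z_β)² · (σ₁² + σ₂²/r) / δ²
   = (1.645 + 0.842)² · (1.2² + 2.1²/3) / 0.6²
   = 6.1852 · (1.44 + 1.47) / 0.36
   = 6.1852 · 2.91 / 0.36
   = 50.00
Design effect: 1.37 × 50.00 = 68.50.
Round up → n₁ = 69; n₂ = r·n₁ = 3 × 69 = 207.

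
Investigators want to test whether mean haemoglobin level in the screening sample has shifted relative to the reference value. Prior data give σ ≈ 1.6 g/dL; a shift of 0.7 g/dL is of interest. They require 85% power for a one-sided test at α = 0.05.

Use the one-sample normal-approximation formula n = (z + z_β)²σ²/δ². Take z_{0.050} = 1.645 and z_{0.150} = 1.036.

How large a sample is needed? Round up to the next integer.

n = (z_α + z_β)² · σ² / δ²
  = (1.645 + 1.036)² · 1.6² / 0.7²
  = 7.1878 · 2.56 / 0.49
  = 37.55
Round up → n = 38.

n = 38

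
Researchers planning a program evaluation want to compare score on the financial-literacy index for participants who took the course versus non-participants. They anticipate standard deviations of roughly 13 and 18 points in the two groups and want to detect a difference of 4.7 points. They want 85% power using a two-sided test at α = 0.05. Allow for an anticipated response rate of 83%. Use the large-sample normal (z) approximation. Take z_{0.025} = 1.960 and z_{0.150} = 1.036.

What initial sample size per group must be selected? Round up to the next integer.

n = 242 per group

n = (z_{α/2} + z_β)² · (σ₁² + σ₂²) / δ²
  = (1.960 + 1.036)² · (13² + 18² = 493) / 4.7²
  = 8.9760 · 493 / 22.09
  = 200.32
Adjust for 83% response: 200.32 / 0.83 = 241.36.
Round up → n = 242 per group.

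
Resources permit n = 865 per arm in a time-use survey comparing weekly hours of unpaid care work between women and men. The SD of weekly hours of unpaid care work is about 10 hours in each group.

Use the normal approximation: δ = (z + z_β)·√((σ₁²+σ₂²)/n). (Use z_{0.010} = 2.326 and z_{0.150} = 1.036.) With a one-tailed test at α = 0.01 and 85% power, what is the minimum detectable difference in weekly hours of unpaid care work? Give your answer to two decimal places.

δ = (z_α + z_β) · √((σ₁²+σ₂²)/n)
  = (2.326 + 1.036) · √(200/865)
  = 3.362 · √0.23121
  = 3.362 · 0.4808
  = 1.6166

Minimum detectable difference ≈ 1.62 hours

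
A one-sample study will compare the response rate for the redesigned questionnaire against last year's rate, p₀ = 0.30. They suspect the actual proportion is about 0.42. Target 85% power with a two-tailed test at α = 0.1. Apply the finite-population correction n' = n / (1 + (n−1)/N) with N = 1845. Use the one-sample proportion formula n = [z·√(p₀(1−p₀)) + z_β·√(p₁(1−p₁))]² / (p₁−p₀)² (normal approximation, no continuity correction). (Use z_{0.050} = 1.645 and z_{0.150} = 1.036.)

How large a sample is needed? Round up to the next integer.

n = 105

n = [z_{α/2}·√(p₀q₀) + z_β·√(p₁q₁)]² / (p₁ − p₀)²
  = [1.645·√(0.30·0.70) + 1.036·√(0.42·0.58)]² / (0.12)²
  = [1.645·0.4583 + 1.036·0.4936]² / 0.0144
  = [1.2652]² / 0.0144
  = 111.15
Finite-population correction (N = 1845): 111.15 / (1 + (111.15 − 1)/1845) = 104.89.
Round up → n = 105.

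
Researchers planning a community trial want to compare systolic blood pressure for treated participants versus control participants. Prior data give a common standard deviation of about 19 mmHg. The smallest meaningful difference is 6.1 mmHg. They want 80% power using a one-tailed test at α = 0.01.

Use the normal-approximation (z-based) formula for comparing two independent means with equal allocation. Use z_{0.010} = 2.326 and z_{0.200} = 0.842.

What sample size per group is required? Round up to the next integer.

n = (z_α + z_β)² · (σ₁² + σ₂²) / δ²
  = (2.326 + 0.842)² · (2·19² = 722) / 6.1²
  = 10.0362 · 722 / 37.21
  = 194.74
Round up → n = 195 per group.

n = 195 per group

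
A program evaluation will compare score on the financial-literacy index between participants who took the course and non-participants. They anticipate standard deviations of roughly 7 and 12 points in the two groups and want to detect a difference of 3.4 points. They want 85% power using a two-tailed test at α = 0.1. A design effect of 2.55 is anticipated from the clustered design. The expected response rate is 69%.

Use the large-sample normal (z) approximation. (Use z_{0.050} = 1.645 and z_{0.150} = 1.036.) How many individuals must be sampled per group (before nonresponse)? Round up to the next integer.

n = 444 per group

n = (z_{α/2} + z_β)² · (σ₁² + σ₂²) / δ²
  = (1.645 + 1.036)² · (7² + 12² = 193) / 3.4²
  = 7.1878 · 193 / 11.56
  = 120.00
Design effect: 2.55 × 120.00 = 306.01.
Adjust for 69% response: 306.01 / 0.69 = 443.49.
Round up → n = 444 per group.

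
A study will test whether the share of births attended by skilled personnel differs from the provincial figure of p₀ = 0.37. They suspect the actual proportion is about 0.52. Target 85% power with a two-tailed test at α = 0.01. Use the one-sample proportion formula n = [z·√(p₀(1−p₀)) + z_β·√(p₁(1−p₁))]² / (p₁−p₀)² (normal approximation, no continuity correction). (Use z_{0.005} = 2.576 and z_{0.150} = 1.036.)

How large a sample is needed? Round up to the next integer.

n = [z_{α/2}·√(p₀q₀) + z_β·√(p₁q₁)]² / (p₁ − p₀)²
  = [2.576·√(0.37·0.63) + 1.036·√(0.52·0.48)]² / (0.15)²
  = [2.576·0.4828 + 1.036·0.4996]² / 0.0225
  = [1.7613]² / 0.0225
  = 137.87
Round up → n = 138.

n = 138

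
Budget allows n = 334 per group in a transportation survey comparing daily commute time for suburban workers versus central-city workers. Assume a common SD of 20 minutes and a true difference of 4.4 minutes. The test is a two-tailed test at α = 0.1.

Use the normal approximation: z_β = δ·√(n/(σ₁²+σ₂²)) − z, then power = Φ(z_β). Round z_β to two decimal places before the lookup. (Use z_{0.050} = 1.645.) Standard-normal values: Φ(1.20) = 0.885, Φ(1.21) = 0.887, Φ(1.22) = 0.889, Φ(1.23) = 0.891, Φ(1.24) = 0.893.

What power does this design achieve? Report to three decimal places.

z_β = δ·√(n/(σ₁²+σ₂²)) − z_{α/2}
    = 4.4 · √(334/800) − 1.645
    = 4.4 · 0.64614 − 1.645
    = 2.8430 − 1.645 = 1.1980 → 1.20
Power = Φ(1.20) = 0.885.

Power ≈ 0.885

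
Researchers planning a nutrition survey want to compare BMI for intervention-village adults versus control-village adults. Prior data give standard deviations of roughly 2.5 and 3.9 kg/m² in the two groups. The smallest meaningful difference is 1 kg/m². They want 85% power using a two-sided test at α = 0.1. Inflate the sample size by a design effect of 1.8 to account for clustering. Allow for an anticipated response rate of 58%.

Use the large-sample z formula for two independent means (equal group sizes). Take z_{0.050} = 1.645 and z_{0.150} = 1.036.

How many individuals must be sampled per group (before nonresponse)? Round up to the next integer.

n = 479 per group

n = (z_{α/2} + z_β)² · (σ₁² + σ₂²) / δ²
  = (1.645 + 1.036)² · (2.5² + 3.9² = 21.46) / 1²
  = 7.1878 · 21.46 / 1
  = 154.25
Design effect: 1.8 × 154.25 = 277.65.
Adjust for 58% response: 277.65 / 0.58 = 478.70.
Round up → n = 479 per group.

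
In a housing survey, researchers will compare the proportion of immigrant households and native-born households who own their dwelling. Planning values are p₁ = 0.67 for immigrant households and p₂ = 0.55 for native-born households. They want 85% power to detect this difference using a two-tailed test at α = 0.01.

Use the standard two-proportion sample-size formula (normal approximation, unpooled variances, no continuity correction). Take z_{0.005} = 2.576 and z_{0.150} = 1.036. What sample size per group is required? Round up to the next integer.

n = 425 per group

n = (z_{α/2} + z_β)² · [p₁(1−p₁) + p₂(1−p₂)] / (p₁ − p₂)²
  = (2.576 + 1.036)² · (0.67·0.33 + 0.55·0.45) / (0.12)²
  = (3.612)² · (0.2211 + 0.2475) / 0.0144
  = 13.0465 · 0.4686 / 0.0144
  = 424.56
Round up → n = 425 per group.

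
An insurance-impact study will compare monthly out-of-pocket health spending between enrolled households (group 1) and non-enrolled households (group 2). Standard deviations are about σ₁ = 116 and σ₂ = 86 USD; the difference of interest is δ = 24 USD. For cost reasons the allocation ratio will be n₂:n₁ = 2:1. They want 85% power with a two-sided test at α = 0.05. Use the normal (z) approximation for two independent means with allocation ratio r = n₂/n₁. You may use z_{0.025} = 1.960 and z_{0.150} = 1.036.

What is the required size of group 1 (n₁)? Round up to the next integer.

n₁ = 268

n₁ = (z_{α/2} + z_β)² · (σ₁² + σ₂²/r) / δ²
   = (1.960 + 1.036)² · (116² + 86²/2) / 24²
   = 8.9760 · (13456 + 3698) / 576
   = 8.9760 · 17154 / 576
   = 267.32
Round up → n₁ = 268; n₂ = r·n₁ = 2 × 268 = 536.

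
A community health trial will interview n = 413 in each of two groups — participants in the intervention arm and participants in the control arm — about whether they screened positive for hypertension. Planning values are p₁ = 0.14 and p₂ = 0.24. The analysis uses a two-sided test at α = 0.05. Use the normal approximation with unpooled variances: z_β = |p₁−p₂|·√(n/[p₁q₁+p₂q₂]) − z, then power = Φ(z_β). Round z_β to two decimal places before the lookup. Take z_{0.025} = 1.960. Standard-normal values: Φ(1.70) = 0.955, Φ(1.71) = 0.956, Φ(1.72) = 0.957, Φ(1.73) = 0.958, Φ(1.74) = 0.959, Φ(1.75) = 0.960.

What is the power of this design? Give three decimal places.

z_β = |p₁−p₂|·√(n/[p₁q₁+p₂q₂]) − z_{α/2}
    = 0.10 · √(413/0.3028) − 1.960
    = 0.10 · 36.9315 − 1.960
    = 3.6932 − 1.960 = 1.7332 → 1.73
Power = Φ(1.73) = 0.958.

Power ≈ 0.958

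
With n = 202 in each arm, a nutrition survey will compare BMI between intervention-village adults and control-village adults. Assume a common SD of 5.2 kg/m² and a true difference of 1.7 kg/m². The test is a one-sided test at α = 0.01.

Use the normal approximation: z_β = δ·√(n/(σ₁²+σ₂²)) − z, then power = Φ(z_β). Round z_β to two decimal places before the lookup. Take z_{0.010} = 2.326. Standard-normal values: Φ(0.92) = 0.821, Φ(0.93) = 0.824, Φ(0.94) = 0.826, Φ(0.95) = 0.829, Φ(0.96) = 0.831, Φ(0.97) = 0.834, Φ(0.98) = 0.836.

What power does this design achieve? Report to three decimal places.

Power ≈ 0.831

z_β = δ·√(n/(σ₁²+σ₂²)) − z_α
    = 1.7 · √(202/54.08) − 2.326
    = 1.7 · 1.93267 − 2.326
    = 3.2855 − 2.326 = 0.9595 → 0.96
Power = Φ(0.96) = 0.831.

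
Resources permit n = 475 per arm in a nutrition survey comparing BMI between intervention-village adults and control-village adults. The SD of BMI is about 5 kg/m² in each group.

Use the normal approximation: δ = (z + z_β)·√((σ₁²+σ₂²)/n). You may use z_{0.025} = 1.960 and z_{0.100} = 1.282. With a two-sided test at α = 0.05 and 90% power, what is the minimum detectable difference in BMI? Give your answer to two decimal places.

δ = (z_{α/2} + z_β) · √((σ₁²+σ₂²)/n)
  = (1.960 + 1.282) · √(50/475)
  = 3.242 · √0.10526
  = 3.242 · 0.3244
  = 1.0518

Minimum detectable difference ≈ 1.05 kg/m²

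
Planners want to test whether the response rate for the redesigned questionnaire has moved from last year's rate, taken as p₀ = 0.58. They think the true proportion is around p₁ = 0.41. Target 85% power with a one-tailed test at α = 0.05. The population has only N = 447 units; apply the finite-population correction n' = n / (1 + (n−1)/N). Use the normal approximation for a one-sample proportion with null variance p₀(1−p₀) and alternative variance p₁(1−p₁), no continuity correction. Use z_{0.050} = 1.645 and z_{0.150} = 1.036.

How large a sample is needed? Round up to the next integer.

n = 54

n = [z_α·√(p₀q₀) + z_β·√(p₁q₁)]² / (p₁ − p₀)²
  = [1.645·√(0.58·0.42) + 1.036·√(0.41·0.59)]² / (-0.17)²
  = [1.645·0.4936 + 1.036·0.4918]² / 0.0289
  = [1.3214]² / 0.0289
  = 60.42
Finite-population correction (N = 447): 60.42 / (1 + (60.42 − 1)/447) = 53.33.
Round up → n = 54.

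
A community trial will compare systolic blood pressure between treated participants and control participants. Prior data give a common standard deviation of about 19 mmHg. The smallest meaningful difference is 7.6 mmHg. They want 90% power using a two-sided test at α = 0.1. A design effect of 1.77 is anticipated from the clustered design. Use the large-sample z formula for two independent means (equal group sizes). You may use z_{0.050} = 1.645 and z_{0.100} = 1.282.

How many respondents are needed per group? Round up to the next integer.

n = 190 per group

n = (z_{α/2} + z_β)² · (σ₁² + σ₂²) / δ²
  = (1.645 + 1.282)² · (2·19² = 722) / 7.6²
  = 8.5673 · 722 / 57.76
  = 107.09
Design effect: 1.77 × 107.09 = 189.55.
Round up → n = 190 per group.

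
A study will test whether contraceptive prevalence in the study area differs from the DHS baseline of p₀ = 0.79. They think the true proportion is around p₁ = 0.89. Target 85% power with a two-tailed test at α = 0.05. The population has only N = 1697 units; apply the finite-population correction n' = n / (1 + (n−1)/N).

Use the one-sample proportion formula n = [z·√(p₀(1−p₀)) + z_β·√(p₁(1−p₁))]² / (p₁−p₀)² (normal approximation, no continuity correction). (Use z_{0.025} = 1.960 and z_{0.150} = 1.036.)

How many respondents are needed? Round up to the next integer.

n = [z_{α/2}·√(p₀q₀) + z_β·√(p₁q₁)]² / (p₁ − p₀)²
  = [1.960·√(0.79·0.21) + 1.036·√(0.89·0.11)]² / (0.10)²
  = [1.960·0.4073 + 1.036·0.3129]² / 0.0100
  = [1.1225]² / 0.0100
  = 126.00
Finite-population correction (N = 1697): 126.00 / (1 + (126.00 − 1)/1697) = 117.35.
Round up → n = 118.

n = 118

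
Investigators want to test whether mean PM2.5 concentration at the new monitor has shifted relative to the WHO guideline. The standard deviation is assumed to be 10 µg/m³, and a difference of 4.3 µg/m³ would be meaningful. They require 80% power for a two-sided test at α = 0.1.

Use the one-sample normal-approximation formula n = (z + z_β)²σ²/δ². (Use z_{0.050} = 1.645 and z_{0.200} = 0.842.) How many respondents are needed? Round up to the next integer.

n = 34

n = (z_{α/2} + z_β)² · σ² / δ²
  = (1.645 + 0.842)² · 10² / 4.3²
  = 6.1852 · 100 / 18.49
  = 33.45
Round up → n = 34.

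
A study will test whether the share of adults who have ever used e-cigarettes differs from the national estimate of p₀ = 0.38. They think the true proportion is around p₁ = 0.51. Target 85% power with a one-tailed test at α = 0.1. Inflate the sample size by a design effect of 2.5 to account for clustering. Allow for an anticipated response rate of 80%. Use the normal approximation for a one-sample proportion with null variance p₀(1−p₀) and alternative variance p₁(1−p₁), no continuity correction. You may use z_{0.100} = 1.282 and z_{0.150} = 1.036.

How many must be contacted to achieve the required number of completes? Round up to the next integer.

n = 241

n = [z_α·√(p₀q₀) + z_β·√(p₁q₁)]² / (p₁ − p₀)²
  = [1.282·√(0.38·0.62) + 1.036·√(0.51·0.49)]² / (0.13)²
  = [1.282·0.4854 + 1.036·0.4999]² / 0.0169
  = [1.1402]² / 0.0169
  = 76.92
Design effect: 2.5 × 76.92 = 192.30.
Adjust for 80% response: 192.30 / 0.80 = 240.38.
Round up → n = 241.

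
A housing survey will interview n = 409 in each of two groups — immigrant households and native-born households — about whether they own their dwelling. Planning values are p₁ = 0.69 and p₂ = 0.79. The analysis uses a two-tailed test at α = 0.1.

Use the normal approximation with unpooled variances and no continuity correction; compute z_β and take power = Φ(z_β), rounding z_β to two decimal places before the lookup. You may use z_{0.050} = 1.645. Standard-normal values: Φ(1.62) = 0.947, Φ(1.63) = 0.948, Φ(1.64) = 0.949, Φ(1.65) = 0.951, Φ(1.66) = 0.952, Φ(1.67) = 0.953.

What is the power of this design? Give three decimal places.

Power ≈ 0.949

z_β = |p₁−p₂|·√(n/[p₁q₁+p₂q₂]) − z_{α/2}
    = 0.10 · √(409/0.3798) − 1.645
    = 0.10 · 32.8159 − 1.645
    = 3.2816 − 1.645 = 1.6366 → 1.64
Power = Φ(1.64) = 0.949.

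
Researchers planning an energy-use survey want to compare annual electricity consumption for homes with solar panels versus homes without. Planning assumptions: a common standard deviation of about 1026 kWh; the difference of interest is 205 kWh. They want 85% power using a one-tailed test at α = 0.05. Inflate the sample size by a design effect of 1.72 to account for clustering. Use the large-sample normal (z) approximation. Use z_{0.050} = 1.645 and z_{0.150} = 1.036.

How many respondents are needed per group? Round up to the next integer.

n = 620 per group

n = (z_α + z_β)² · (σ₁² + σ₂²) / δ²
  = (1.645 + 1.036)² · (2·1026² = 2105352) / 205²
  = 7.1878 · 2105352 / 42025
  = 360.09
Design effect: 1.72 × 360.09 = 619.35.
Round up → n = 620 per group.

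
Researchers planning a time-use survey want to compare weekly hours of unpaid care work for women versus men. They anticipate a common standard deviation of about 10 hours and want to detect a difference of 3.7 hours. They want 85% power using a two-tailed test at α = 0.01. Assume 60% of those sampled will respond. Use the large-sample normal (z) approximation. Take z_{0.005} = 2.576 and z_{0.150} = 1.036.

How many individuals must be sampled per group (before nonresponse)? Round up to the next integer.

n = (z_{α/2} + z_β)² · (σ₁² + σ₂²) / δ²
  = (2.576 + 1.036)² · (2·10² = 200) / 3.7²
  = 13.0465 · 200 / 13.69
  = 190.60
Adjust for 60% response: 190.60 / 0.60 = 317.67.
Round up → n = 318 per group.

n = 318 per group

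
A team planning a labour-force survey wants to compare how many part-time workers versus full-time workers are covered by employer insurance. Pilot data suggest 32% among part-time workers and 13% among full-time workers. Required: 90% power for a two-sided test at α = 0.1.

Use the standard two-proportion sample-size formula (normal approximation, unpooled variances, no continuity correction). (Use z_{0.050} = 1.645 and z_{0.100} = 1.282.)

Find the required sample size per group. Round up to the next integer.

n = (z_{α/2} + z_β)² · [p₁(1−p₁) + p₂(1−p₂)] / (p₁ − p₂)²
  = (1.645 + 1.282)² · (0.32·0.68 + 0.13·0.87) / (0.19)²
  = (2.927)² · (0.2176 + 0.1131) / 0.0361
  = 8.5673 · 0.3307 / 0.0361
  = 78.48
Round up → n = 79 per group.

n = 79 per group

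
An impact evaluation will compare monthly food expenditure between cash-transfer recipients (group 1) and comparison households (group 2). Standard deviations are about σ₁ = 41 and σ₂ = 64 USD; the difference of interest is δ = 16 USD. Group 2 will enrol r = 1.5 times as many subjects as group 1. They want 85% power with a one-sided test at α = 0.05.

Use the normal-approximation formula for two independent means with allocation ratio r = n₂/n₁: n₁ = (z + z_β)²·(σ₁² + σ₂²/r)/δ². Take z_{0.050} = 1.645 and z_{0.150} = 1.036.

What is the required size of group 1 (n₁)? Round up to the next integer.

n₁ = (z_α + z_β)² · (σ₁² + σ₂²/r) / δ²
   = (1.645 + 1.036)² · (41² + 64²/1.5) / 16²
   = 7.1878 · (1681 + 2730.7) / 256
   = 7.1878 · 4411.7 / 256
   = 123.87
Round up → n₁ = 124; n₂ = r·n₁ = 1.5 × 124 = 186.

n₁ = 124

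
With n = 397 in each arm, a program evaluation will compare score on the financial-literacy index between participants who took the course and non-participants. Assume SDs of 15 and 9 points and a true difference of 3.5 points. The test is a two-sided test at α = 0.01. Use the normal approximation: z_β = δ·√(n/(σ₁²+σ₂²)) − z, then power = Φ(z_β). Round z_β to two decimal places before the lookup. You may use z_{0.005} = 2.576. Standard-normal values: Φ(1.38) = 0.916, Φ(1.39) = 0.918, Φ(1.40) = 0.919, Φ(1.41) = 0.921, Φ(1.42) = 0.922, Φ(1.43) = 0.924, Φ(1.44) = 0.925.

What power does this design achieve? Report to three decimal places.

Power ≈ 0.921

z_β = δ·√(n/(σ₁²+σ₂²)) − z_{α/2}
    = 3.5 · √(397/306) − 2.576
    = 3.5 · 1.13903 − 2.576
    = 3.9866 − 2.576 = 1.4106 → 1.41
Power = Φ(1.41) = 0.921.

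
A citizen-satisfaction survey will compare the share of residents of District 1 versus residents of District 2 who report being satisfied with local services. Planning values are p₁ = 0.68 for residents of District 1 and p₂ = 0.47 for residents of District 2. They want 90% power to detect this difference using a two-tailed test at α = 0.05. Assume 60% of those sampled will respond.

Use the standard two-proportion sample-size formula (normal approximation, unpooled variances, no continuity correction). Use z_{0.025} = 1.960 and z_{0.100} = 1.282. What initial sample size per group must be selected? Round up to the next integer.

n = (z_{α/2} + z_β)² · [p₁(1−p₁) + p₂(1−p₂)] / (p₁ − p₂)²
  = (1.960 + 1.282)² · (0.68·0.32 + 0.47·0.53) / (0.21)²
  = (3.242)² · (0.2176 + 0.2491) / 0.0441
  = 10.5106 · 0.4667 / 0.0441
  = 111.23
Adjust for 60% response: 111.23 / 0.60 = 185.38.
Round up → n = 186 per group.

n = 186 per group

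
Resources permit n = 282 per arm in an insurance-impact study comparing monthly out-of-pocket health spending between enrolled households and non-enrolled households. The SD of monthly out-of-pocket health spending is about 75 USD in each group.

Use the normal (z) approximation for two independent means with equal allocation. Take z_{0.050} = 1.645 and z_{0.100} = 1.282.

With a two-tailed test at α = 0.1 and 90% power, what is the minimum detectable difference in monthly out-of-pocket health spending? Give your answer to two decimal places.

Minimum detectable difference ≈ 18.49 USD

δ = (z_{α/2} + z_β) · √((σ₁²+σ₂²)/n)
  = (1.645 + 1.282) · √(11250/282)
  = 2.927 · √39.8936
  = 2.927 · 6.3161
  = 18.4873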